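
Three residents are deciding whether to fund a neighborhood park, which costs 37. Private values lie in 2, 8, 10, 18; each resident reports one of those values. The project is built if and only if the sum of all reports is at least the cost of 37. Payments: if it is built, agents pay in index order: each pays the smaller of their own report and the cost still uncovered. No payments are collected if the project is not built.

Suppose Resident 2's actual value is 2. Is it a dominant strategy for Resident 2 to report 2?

Yes

Check each profile of the others' reports and compare truth against every alternative report.
Others report (18, 18): truth gives 0, best alternative gives -6.
Others report (2, 2): truth gives 0, best alternative gives 0.
Others report (2, 8): truth gives 0, best alternative gives 0.
Others report (2, 10): truth gives 0, best alternative gives 0.
Others report (2, 18): truth gives 0, best alternative gives 0.
Others report (8, 2): truth gives 0, best alternative gives 0.
(Remaining 10 profiles checked similarly; truth is weakly best in each.)
In every case the truthful report is at least as good as any alternative, so it is a dominant strategy.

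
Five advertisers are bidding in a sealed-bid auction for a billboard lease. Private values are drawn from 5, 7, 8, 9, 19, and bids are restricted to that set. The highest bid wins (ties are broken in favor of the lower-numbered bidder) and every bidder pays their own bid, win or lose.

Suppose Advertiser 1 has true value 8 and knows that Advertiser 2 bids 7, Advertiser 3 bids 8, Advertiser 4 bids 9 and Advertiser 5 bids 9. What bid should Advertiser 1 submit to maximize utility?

Bid 5: loses but pays 5, utility -5.
Bid 7: loses but pays 7, utility -7.
Bid 8: loses but pays 8, utility -8.
Bid 9: wins, pays 9, utility 8 - 9 = -1.
Bid 19: wins, pays 19, utility 8 - 19 = -11.
The best choice is 9 with utility -1.

9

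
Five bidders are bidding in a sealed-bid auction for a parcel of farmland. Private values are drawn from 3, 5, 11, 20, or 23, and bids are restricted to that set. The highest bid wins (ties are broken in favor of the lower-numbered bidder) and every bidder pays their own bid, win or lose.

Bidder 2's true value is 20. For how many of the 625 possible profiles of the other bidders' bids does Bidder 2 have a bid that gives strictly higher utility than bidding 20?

487

Others bid (3, 3, 3, 3): truth gives 0; bid 5 gives 15 > 0. Violating.
Others bid (3, 3, 3, 5): truth gives 0; bid 5 gives 15 > 0. Violating.
Others bid (3, 3, 3, 11): truth gives 0; bid 11 gives 9 > 0. Violating.
Others bid (3, 3, 3, 23): truth gives -20; bid 3 gives -3 > -20. Violating.
Others bid (3, 3, 3, 20): truth gives 0; no alternative beats it.
Others bid (3, 3, 5, 20): truth gives 0; no alternative beats it.
(Checking all 625 profiles: 487 have a profitable deviation, 138 do not.)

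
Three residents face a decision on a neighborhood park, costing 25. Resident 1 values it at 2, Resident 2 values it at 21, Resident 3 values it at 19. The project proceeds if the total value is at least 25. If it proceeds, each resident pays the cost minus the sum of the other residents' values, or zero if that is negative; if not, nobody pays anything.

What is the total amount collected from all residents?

6

Total value 42 ≥ cost 25, so it is built.
Resident 1: others sum to 40; max(0, 25 - 40) = 0.
Resident 2: others sum to 21; max(0, 25 - 21) = 4.
Resident 3: others sum to 23; max(0, 25 - 23) = 2.
Total collected = 0 + 4 + 2 = 6.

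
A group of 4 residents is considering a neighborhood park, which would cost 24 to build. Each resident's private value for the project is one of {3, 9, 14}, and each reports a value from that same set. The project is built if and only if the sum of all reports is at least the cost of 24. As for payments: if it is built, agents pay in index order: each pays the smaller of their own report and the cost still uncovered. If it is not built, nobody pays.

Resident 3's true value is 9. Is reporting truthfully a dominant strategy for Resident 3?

Consider the case where Resident 1 reports 3, Resident 2 reports 9 and Resident 4 reports 9.
Truthful report 9: project built, pays 9, utility 9 - 9 = 0.
Report 3 instead: project built, pays 3, utility 9 - 3 = 6.
Since 6 > 0, reporting 3 is strictly better here, so truthful reporting is not dominant.

No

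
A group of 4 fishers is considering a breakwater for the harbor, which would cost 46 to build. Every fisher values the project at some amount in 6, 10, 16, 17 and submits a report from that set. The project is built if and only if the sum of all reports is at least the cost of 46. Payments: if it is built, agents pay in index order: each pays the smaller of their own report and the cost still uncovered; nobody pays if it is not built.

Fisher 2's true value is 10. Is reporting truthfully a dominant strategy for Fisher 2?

Consider the case where Fisher 1 reports 6, Fisher 3 reports 17 and Fisher 4 reports 17.
Truthful report 10: project built, pays 10, utility 10 - 10 = 0.
Report 6 instead: project built, pays 6, utility 10 - 6 = 4.
Since 4 > 0, reporting 6 is strictly better here, so truthful reporting is not dominant.

No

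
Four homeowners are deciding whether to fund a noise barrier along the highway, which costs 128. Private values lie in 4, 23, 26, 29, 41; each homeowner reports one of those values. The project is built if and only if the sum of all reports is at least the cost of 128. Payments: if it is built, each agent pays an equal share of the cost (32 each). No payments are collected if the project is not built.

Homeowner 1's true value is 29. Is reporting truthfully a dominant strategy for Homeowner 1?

No

Consider the case where Homeowner 2 reports 23, Homeowner 3 reports 41 and Homeowner 4 reports 41.
Truthful report 29: project built, pays 32, utility 29 - 32 = -3.
Report 4 instead: project not built, utility 0.
Since 0 > -3, reporting 4 is strictly better here, so truthful reporting is not dominant.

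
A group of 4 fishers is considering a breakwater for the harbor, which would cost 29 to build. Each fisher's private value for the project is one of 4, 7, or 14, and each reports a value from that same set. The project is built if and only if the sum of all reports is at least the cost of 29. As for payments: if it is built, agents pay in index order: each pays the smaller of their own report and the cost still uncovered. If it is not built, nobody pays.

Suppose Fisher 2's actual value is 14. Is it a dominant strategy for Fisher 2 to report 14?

Consider the case where Fisher 1 reports 4, Fisher 3 reports 4 and Fisher 4 reports 14.
Truthful report 14: project built, pays 14, utility 14 - 14 = 0.
Report 7 instead: project built, pays 7, utility 14 - 7 = 7.
Since 7 > 0, reporting 7 is strictly better here, so truthful reporting is not dominant.

No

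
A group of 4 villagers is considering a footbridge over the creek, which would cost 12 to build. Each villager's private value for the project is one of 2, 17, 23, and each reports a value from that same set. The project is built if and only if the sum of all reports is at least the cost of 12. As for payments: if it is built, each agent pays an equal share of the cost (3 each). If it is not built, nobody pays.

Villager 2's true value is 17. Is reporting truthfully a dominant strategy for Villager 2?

Yes

Check each profile of the others' reports and compare truth against every alternative report.
Others report (2, 2, 2): truth gives 14, best alternative gives 14.
Others report (2, 2, 17): truth gives 14, best alternative gives 14.
Others report (2, 2, 23): truth gives 14, best alternative gives 14.
Others report (2, 17, 2): truth gives 14, best alternative gives 14.
Others report (2, 17, 17): truth gives 14, best alternative gives 14.
Others report (2, 17, 23): truth gives 14, best alternative gives 14.
(Remaining 21 profiles checked similarly; truth is weakly best in each.)
In every case the truthful report is at least as good as any alternative, so it is a dominant strategy.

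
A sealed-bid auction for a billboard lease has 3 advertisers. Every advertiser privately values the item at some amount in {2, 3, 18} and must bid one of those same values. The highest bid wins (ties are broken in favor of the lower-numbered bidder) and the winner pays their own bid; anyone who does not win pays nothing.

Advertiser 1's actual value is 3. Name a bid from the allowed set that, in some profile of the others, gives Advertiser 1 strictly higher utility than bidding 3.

2

Suppose Advertiser 2 bids 2 and Advertiser 3 bids 2.
Bid 3: wins, pays 3, utility 3 - 3 = 0.
Bid 2: wins, pays 2, utility 3 - 2 = 1.
So bidding 2 beats truth here (1 > 0).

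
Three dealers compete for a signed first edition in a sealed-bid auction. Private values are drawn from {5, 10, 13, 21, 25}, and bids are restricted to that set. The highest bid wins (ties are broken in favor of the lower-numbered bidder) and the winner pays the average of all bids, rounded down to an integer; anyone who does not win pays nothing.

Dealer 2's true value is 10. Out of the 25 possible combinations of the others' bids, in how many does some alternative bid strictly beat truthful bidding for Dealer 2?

1

Others bid (10, 5): truth gives 0; bid 13 gives 1 > 0. Violating.
Others bid (5, 5): truth gives 4; no alternative beats it.
Others bid (5, 10): truth gives 2; no alternative beats it.
(Checking all 25 profiles: 1 has a profitable deviation, 24 do not.)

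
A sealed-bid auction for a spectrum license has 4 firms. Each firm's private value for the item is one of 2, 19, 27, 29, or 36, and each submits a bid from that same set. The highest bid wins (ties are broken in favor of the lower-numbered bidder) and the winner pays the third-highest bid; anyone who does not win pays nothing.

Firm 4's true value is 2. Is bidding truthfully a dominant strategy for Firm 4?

Check each profile of the others' bids and compare truth against every alternative bid.
Others bid (2, 2, 2): truth gives 0, best alternative gives 0.
Others bid (2, 2, 19): truth gives 0, best alternative gives 0.
Others bid (2, 2, 27): truth gives 0, best alternative gives 0.
Others bid (2, 2, 29): truth gives 0, best alternative gives 0.
Others bid (2, 2, 36): truth gives 0, best alternative gives 0.
Others bid (2, 19, 2): truth gives 0, best alternative gives 0.
(Remaining 119 profiles checked similarly; truth is weakly best in each.)
In every case the truthful bid is at least as good as any alternative, so it is a dominant strategy.

Yes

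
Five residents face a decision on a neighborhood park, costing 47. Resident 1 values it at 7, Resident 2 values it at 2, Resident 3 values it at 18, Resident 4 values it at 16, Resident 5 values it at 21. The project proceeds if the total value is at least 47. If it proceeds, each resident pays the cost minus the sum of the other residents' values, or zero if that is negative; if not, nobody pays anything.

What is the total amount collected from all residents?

Total value 64 ≥ cost 47, so it is built.
Resident 1: others sum to 57; max(0, 47 - 57) = 0.
Resident 2: others sum to 62; max(0, 47 - 62) = 0.
Resident 3: others sum to 46; max(0, 47 - 46) = 1.
Resident 4: others sum to 48; max(0, 47 - 48) = 0.
Resident 5: others sum to 43; max(0, 47 - 43) = 4.
Total collected = 0 + 0 + 1 + 0 + 4 = 5.

5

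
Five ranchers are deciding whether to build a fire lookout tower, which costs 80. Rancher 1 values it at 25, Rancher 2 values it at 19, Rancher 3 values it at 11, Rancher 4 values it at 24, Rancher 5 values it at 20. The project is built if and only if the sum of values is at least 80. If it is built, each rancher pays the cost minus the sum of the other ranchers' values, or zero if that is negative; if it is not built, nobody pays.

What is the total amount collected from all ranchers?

12

Total value 99 ≥ cost 80, so it is built.
Rancher 1: others sum to 74; max(0, 80 - 74) = 6.
Rancher 2: others sum to 80; max(0, 80 - 80) = 0.
Rancher 3: others sum to 88; max(0, 80 - 88) = 0.
Rancher 4: others sum to 75; max(0, 80 - 75) = 5.
Rancher 5: others sum to 79; max(0, 80 - 79) = 1.
Total collected = 6 + 0 + 0 + 5 + 1 = 12.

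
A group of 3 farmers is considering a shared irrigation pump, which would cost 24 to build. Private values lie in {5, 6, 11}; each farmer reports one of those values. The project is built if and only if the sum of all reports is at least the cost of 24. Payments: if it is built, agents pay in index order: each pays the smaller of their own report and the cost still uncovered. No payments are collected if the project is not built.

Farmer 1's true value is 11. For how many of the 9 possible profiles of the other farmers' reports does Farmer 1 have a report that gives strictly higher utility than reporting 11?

1

Others report (11, 11): truth gives 0; report 5 gives 6 > 0. Violating.
Others report (5, 5): truth gives 0; no alternative beats it.
Others report (5, 6): truth gives 0; no alternative beats it.
(Checking all 9 profiles: 1 has a profitable deviation, 8 do not.)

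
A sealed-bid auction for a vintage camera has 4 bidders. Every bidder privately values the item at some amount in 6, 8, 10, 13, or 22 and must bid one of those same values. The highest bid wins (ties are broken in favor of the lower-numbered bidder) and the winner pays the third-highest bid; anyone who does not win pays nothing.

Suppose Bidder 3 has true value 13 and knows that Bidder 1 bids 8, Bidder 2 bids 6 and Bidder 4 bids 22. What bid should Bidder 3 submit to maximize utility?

Bid 6: loses, pays 0, utility 0.
Bid 8: loses, pays 0, utility 0.
Bid 10: loses, pays 0, utility 0.
Bid 13: loses, pays 0, utility 0.
Bid 22: wins, pays 8, utility 13 - 8 = 5.
The best choice is 22 with utility 5.

22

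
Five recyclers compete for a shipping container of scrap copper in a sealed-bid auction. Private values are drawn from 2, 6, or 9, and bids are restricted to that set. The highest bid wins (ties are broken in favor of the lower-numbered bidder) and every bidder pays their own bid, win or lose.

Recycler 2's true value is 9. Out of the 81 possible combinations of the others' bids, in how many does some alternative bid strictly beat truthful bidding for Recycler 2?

35

Others bid (2, 2, 2, 2): truth gives 0; bid 6 gives 3 > 0. Violating.
Others bid (2, 2, 2, 6): truth gives 0; bid 6 gives 3 > 0. Violating.
Others bid (2, 2, 6, 2): truth gives 0; bid 6 gives 3 > 0. Violating.
Others bid (2, 2, 6, 6): truth gives 0; bid 6 gives 3 > 0. Violating.
Others bid (2, 2, 2, 9): truth gives 0; no alternative beats it.
Others bid (2, 2, 6, 9): truth gives 0; no alternative beats it.
(Checking all 81 profiles: 35 have a profitable deviation, 46 do not.)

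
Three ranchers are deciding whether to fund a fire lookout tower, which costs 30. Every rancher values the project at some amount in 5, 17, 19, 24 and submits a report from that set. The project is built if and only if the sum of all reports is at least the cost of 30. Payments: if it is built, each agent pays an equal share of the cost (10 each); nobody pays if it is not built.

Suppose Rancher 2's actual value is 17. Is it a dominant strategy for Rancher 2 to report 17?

Consider the case where Rancher 1 reports 5 and Rancher 3 reports 5.
Truthful report 17: project not built, utility 0.
Report 24 instead: project built, pays 10, utility 17 - 10 = 7.
Since 7 > 0, reporting 24 is strictly better here, so truthful reporting is not dominant.

No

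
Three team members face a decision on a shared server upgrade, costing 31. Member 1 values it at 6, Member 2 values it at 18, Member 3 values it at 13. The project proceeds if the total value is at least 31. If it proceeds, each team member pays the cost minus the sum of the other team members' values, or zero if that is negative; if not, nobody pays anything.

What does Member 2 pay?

12

Total value 37 ≥ cost 31, so the project is built.
The other team members' values sum to 19.
Cost minus that sum is 31 - 19 = 12.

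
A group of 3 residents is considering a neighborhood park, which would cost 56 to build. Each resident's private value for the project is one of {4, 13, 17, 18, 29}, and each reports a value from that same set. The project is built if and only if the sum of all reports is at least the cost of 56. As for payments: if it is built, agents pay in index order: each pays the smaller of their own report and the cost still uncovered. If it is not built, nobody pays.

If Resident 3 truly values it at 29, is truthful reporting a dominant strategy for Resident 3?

Yes

Check each profile of the others' reports and compare truth against every alternative report.
Others report (18, 18): truth gives 9, best alternative gives 0.
Others report (17, 18): truth gives 8, best alternative gives 0.
Others report (18, 17): truth gives 8, best alternative gives 0.
Others report (17, 17): truth gives 7, best alternative gives 0.
Others report (4, 29): truth gives 6, best alternative gives 0.
Others report (29, 4): truth gives 6, best alternative gives 0.
(Remaining 19 profiles checked similarly; truth is weakly best in each.)
In every case the truthful report is at least as good as any alternative, so it is a dominant strategy.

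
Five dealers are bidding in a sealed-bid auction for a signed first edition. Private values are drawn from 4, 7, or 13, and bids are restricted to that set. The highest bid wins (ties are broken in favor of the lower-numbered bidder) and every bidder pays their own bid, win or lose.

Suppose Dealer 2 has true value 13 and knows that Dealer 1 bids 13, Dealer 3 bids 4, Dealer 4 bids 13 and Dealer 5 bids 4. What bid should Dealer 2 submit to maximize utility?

4

Bid 4: loses but pays 4, utility -4.
Bid 7: loses but pays 7, utility -7.
Bid 13: loses but pays 13, utility -13.
The best choice is 4 with utility -4.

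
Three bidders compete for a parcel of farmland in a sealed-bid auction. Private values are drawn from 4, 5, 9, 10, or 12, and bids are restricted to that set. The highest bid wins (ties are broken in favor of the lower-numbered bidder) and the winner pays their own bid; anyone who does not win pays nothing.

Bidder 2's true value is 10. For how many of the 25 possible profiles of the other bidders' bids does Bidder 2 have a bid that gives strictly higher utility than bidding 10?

Others bid (4, 4): truth gives 0; bid 5 gives 5 > 0. Violating.
Others bid (4, 5): truth gives 0; bid 5 gives 5 > 0. Violating.
Others bid (4, 9): truth gives 0; bid 9 gives 1 > 0. Violating.
Others bid (5, 4): truth gives 0; bid 9 gives 1 > 0. Violating.
Others bid (4, 10): truth gives 0; no alternative beats it.
Others bid (4, 12): truth gives 0; no alternative beats it.
(Checking all 25 profiles: 6 have a profitable deviation, 19 do not.)

6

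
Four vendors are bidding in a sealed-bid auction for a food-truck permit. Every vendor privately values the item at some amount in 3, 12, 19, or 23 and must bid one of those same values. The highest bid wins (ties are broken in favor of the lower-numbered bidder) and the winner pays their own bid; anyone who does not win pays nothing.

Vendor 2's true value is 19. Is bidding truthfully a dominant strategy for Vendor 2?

Consider the case where Vendor 1 bids 3, Vendor 3 bids 3 and Vendor 4 bids 3.
Truthful bid 19: wins, pays 19, utility 19 - 19 = 0.
Bid 12 instead: wins, pays 12, utility 19 - 12 = 7.
Since 7 > 0, bidding 12 is strictly better here, so truthful bidding is not dominant.

No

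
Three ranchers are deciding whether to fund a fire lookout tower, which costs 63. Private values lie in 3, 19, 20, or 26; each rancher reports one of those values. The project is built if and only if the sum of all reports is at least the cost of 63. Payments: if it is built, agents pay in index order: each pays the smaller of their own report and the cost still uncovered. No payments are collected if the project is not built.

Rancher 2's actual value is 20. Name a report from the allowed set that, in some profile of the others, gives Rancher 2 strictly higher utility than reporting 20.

19

Suppose Rancher 1 reports 19 and Rancher 3 reports 26.
Report 20: project built, pays 20, utility 20 - 20 = 0.
Report 19: project built, pays 19, utility 20 - 19 = 1.
So reporting 19 beats truth here (1 > 0).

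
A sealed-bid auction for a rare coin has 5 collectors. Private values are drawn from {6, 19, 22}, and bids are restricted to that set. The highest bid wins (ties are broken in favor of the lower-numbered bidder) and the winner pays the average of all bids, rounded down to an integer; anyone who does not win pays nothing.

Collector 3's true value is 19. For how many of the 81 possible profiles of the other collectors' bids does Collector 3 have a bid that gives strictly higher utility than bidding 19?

Others bid (6, 6, 6, 22): truth gives 0; bid 22 gives 7 > 0. Violating.
Others bid (6, 6, 19, 22): truth gives 0; bid 22 gives 4 > 0. Violating.
Others bid (6, 6, 22, 6): truth gives 0; bid 22 gives 7 > 0. Violating.
Others bid (6, 6, 22, 19): truth gives 0; bid 22 gives 4 > 0. Violating.
Others bid (6, 6, 6, 6): truth gives 11; no alternative beats it.
Others bid (6, 6, 6, 19): truth gives 8; no alternative beats it.
(Checking all 81 profiles: 28 have a profitable deviation, 53 do not.)

28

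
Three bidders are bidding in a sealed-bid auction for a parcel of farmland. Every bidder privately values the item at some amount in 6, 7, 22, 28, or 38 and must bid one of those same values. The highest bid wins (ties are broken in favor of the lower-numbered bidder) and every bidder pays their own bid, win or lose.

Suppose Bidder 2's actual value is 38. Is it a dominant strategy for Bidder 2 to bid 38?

No

Consider the case where Bidder 1 bids 6 and Bidder 3 bids 6.
Truthful bid 38: wins, pays 38, utility 38 - 38 = 0.
Bid 7 instead: wins, pays 7, utility 38 - 7 = 31.
Since 31 > 0, bidding 7 is strictly better here, so truthful bidding is not dominant.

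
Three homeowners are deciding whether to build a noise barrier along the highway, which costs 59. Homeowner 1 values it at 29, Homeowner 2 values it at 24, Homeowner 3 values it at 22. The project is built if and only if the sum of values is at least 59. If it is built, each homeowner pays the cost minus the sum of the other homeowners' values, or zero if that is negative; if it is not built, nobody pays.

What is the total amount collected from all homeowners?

27

Total value 75 ≥ cost 59, so it is built.
Homeowner 1: others sum to 46; max(0, 59 - 46) = 13.
Homeowner 2: others sum to 51; max(0, 59 - 51) = 8.
Homeowner 3: others sum to 53; max(0, 59 - 53) = 6.
Total collected = 13 + 8 + 6 = 27.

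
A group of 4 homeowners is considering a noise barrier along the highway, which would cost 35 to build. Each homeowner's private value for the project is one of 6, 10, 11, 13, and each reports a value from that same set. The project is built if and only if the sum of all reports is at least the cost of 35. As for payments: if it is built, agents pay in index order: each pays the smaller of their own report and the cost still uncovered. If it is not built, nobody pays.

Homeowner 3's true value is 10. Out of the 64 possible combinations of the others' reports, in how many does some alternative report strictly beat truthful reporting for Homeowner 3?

Others report (6, 10, 13): truth gives 0; report 6 gives 4 > 0. Violating.
Others report (6, 11, 13): truth gives 0; report 6 gives 4 > 0. Violating.
Others report (6, 13, 10): truth gives 0; report 6 gives 4 > 0. Violating.
Others report (6, 13, 11): truth gives 0; report 6 gives 4 > 0. Violating.
Others report (6, 6, 6): truth gives 0; no alternative beats it.
Others report (6, 6, 10): truth gives 0; no alternative beats it.
(Checking all 64 profiles: 42 have a profitable deviation, 22 do not.)

42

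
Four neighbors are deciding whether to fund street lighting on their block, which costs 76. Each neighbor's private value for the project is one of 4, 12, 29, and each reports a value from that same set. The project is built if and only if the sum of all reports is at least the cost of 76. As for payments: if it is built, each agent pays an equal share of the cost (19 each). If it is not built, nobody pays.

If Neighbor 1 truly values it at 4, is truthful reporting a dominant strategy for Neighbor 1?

Check each profile of the others' reports and compare truth against every alternative report.
Others report (12, 29, 29): truth gives 0, best alternative gives -15.
Others report (29, 12, 29): truth gives 0, best alternative gives -15.
Others report (29, 29, 12): truth gives 0, best alternative gives -15.
Others report (29, 29, 29): truth gives -15, best alternative gives -15.
Others report (4, 4, 4): truth gives 0, best alternative gives 0.
Others report (4, 4, 12): truth gives 0, best alternative gives 0.
(Remaining 21 profiles checked similarly; truth is weakly best in each.)
In every case the truthful report is at least as good as any alternative, so it is a dominant strategy.

Yes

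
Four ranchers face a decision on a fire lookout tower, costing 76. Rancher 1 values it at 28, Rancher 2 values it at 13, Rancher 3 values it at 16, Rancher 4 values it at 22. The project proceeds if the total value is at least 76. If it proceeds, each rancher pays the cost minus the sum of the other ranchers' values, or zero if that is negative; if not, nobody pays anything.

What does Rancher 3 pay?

Total value 79 ≥ cost 76, so the project is built.
The other ranchers' values sum to 63.
Cost minus that sum is 76 - 63 = 13.

13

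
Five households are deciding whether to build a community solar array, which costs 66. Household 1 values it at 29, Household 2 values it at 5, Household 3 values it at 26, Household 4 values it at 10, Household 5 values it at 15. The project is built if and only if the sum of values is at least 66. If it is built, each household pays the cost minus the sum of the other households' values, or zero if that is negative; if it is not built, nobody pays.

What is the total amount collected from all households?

Total value 85 ≥ cost 66, so it is built.
Household 1: others sum to 56; max(0, 66 - 56) = 10.
Household 2: others sum to 80; max(0, 66 - 80) = 0.
Household 3: others sum to 59; max(0, 66 - 59) = 7.
Household 4: others sum to 75; max(0, 66 - 75) = 0.
Household 5: others sum to 70; max(0, 66 - 70) = 0.
Total collected = 10 + 0 + 7 + 0 + 0 = 17.

17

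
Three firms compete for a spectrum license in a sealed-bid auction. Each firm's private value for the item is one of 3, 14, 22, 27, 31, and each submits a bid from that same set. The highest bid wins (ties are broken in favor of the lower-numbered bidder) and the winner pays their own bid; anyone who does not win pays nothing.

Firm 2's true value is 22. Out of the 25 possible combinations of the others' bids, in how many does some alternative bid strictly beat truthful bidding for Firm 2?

Others bid (3, 3): truth gives 0; bid 14 gives 8 > 0. Violating.
Others bid (3, 14): truth gives 0; bid 14 gives 8 > 0. Violating.
Others bid (3, 22): truth gives 0; no alternative beats it.
Others bid (3, 27): truth gives 0; no alternative beats it.
(Checking all 25 profiles: 2 have a profitable deviation, 23 do not.)

2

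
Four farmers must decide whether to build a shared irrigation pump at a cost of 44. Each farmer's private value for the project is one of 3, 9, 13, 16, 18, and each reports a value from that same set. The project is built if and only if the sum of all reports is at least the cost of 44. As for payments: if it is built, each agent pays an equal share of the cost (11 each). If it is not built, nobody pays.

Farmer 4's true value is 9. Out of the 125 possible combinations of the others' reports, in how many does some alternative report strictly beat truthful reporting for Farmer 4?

31

Others report (3, 16, 16): truth gives -2; report 3 gives 0 > -2. Violating.
Others report (3, 16, 18): truth gives -2; report 3 gives 0 > -2. Violating.
Others report (3, 18, 16): truth gives -2; report 3 gives 0 > -2. Violating.
Others report (3, 18, 18): truth gives -2; report 3 gives 0 > -2. Violating.
Others report (3, 3, 3): truth gives 0; no alternative beats it.
Others report (3, 3, 9): truth gives 0; no alternative beats it.
(Checking all 125 profiles: 31 have a profitable deviation, 94 do not.)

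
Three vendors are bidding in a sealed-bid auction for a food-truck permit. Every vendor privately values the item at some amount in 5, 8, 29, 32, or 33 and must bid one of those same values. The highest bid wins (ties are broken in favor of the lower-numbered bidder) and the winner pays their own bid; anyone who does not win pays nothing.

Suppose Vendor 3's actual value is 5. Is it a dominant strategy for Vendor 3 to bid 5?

Check each profile of the others' bids and compare truth against every alternative bid.
Others bid (5, 5): truth gives 0, best alternative gives -3.
Others bid (5, 8): truth gives 0, best alternative gives 0.
Others bid (5, 29): truth gives 0, best alternative gives 0.
Others bid (5, 32): truth gives 0, best alternative gives 0.
Others bid (5, 33): truth gives 0, best alternative gives 0.
Others bid (8, 5): truth gives 0, best alternative gives 0.
(Remaining 19 profiles checked similarly; truth is weakly best in each.)
In every case the truthful bid is at least as good as any alternative, so it is a dominant strategy.

Yes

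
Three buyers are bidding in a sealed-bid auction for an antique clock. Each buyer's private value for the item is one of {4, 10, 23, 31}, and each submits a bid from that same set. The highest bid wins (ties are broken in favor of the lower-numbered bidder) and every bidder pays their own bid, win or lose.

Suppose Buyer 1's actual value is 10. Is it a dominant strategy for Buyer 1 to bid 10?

Consider the case where Buyer 2 bids 4 and Buyer 3 bids 4.
Truthful bid 10: wins, pays 10, utility 10 - 10 = 0.
Bid 4 instead: wins, pays 4, utility 10 - 4 = 6.
Since 6 > 0, bidding 4 is strictly better here, so truthful bidding is not dominant.

No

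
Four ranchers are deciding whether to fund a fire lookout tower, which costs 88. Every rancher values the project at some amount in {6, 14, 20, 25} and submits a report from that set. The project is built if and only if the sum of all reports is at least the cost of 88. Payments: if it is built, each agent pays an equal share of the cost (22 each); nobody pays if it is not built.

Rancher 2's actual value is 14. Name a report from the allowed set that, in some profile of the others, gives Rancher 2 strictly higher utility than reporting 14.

6

Suppose Rancher 1 reports 25, Rancher 3 reports 25 and Rancher 4 reports 25.
Report 14: project built, pays 22, utility 14 - 22 = -8.
Report 6: project not built, utility 0.
So reporting 6 beats truth here (0 > -8).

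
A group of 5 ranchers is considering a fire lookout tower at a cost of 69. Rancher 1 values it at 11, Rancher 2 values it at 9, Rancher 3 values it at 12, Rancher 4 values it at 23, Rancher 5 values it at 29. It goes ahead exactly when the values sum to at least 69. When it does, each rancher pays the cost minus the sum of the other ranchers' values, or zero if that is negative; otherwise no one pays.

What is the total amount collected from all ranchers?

22

Total value 84 ≥ cost 69, so it is built.
Rancher 1: others sum to 73; max(0, 69 - 73) = 0.
Rancher 2: others sum to 75; max(0, 69 - 75) = 0.
Rancher 3: others sum to 72; max(0, 69 - 72) = 0.
Rancher 4: others sum to 61; max(0, 69 - 61) = 8.
Rancher 5: others sum to 55; max(0, 69 - 55) = 14.
Total collected = 0 + 0 + 0 + 8 + 14 = 22.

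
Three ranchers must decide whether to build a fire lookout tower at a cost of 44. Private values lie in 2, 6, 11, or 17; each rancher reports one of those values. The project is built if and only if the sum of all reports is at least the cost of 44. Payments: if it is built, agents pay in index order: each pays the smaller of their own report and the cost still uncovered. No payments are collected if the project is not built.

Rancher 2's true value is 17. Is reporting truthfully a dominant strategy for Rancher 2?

No

Consider the case where Rancher 1 reports 17 and Rancher 3 reports 17.
Truthful report 17: project built, pays 17, utility 17 - 17 = 0.
Report 11 instead: project built, pays 11, utility 17 - 11 = 6.
Since 6 > 0, reporting 11 is strictly better here, so truthful reporting is not dominant.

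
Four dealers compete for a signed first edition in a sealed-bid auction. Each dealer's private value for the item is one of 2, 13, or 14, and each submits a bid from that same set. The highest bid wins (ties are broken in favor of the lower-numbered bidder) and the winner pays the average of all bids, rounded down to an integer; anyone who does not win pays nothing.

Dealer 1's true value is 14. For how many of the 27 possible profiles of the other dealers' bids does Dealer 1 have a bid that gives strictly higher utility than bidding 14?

Others bid (2, 2, 2): truth gives 9; bid 2 gives 12 > 9. Violating.
Others bid (2, 2, 13): truth gives 7; no alternative beats it.
Others bid (2, 2, 14): truth gives 6; no alternative beats it.
(Checking all 27 profiles: 1 has a profitable deviation, 26 do not.)

1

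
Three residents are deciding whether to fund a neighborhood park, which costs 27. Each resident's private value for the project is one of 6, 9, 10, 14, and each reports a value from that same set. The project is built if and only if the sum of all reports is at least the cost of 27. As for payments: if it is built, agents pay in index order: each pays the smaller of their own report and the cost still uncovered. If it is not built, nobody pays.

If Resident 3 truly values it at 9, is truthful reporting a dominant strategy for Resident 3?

Check each profile of the others' reports and compare truth against every alternative report.
Others report (14, 14): truth gives 9, best alternative gives 9.
Others report (10, 14): truth gives 6, best alternative gives 6.
Others report (14, 10): truth gives 6, best alternative gives 6.
Others report (9, 14): truth gives 5, best alternative gives 5.
Others report (14, 9): truth gives 5, best alternative gives 5.
Others report (6, 14): truth gives 2, best alternative gives 2.
(Remaining 10 profiles checked similarly; truth is weakly best in each.)
In every case the truthful report is at least as good as any alternative, so it is a dominant strategy.

Yes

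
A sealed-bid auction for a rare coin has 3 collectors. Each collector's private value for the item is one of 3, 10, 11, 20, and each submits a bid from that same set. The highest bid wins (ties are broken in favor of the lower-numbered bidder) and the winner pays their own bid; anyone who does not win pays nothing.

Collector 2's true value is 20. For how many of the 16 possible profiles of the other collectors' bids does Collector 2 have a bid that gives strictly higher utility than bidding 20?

Others bid (3, 3): truth gives 0; bid 10 gives 10 > 0. Violating.
Others bid (3, 10): truth gives 0; bid 10 gives 10 > 0. Violating.
Others bid (3, 11): truth gives 0; bid 11 gives 9 > 0. Violating.
Others bid (10, 3): truth gives 0; bid 11 gives 9 > 0. Violating.
Others bid (3, 20): truth gives 0; no alternative beats it.
Others bid (10, 20): truth gives 0; no alternative beats it.
(Checking all 16 profiles: 6 have a profitable deviation, 10 do not.)

6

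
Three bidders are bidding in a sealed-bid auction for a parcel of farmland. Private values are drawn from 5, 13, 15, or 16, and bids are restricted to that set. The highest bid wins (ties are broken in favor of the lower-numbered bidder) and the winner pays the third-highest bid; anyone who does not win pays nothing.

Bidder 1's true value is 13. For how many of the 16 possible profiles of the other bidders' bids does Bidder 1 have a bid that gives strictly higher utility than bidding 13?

Others bid (5, 15): truth gives 0; bid 15 gives 8 > 0. Violating.
Others bid (5, 16): truth gives 0; bid 16 gives 8 > 0. Violating.
Others bid (15, 5): truth gives 0; bid 15 gives 8 > 0. Violating.
Others bid (16, 5): truth gives 0; bid 16 gives 8 > 0. Violating.
Others bid (5, 5): truth gives 8; no alternative beats it.
Others bid (5, 13): truth gives 8; no alternative beats it.
(Checking all 16 profiles: 4 have a profitable deviation, 12 do not.)

4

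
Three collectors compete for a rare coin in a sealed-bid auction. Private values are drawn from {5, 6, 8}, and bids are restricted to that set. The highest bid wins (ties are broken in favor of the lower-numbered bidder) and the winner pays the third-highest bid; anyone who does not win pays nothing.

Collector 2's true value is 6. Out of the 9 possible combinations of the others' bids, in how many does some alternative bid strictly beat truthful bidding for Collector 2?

Others bid (5, 8): truth gives 0; bid 8 gives 1 > 0. Violating.
Others bid (6, 5): truth gives 0; bid 8 gives 1 > 0. Violating.
Others bid (5, 5): truth gives 1; no alternative beats it.
Others bid (5, 6): truth gives 1; no alternative beats it.
(Checking all 9 profiles: 2 have a profitable deviation, 7 do not.)

2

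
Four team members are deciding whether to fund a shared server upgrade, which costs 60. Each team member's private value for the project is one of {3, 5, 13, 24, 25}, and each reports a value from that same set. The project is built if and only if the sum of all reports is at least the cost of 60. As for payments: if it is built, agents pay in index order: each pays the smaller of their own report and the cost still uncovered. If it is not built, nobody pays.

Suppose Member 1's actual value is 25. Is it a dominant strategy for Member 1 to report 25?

Consider the case where Member 2 reports 3, Member 3 reports 13 and Member 4 reports 24.
Truthful report 25: project built, pays 25, utility 25 - 25 = 0.
Report 24 instead: project built, pays 24, utility 25 - 24 = 1.
Since 1 > 0, reporting 24 is strictly better here, so truthful reporting is not dominant.

No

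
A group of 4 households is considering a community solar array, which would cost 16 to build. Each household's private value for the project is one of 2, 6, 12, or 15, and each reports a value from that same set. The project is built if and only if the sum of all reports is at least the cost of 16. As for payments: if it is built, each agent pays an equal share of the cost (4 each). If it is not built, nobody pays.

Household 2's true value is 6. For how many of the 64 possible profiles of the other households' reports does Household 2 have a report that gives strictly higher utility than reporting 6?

1

Others report (2, 2, 2): truth gives 0; report 12 gives 2 > 0. Violating.
Others report (2, 2, 6): truth gives 2; no alternative beats it.
Others report (2, 2, 12): truth gives 2; no alternative beats it.
(Checking all 64 profiles: 1 has a profitable deviation, 63 do not.)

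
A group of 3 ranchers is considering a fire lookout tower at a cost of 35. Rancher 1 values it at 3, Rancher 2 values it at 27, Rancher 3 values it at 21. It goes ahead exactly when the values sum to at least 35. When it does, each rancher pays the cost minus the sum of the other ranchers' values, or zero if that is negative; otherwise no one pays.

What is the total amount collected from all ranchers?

16

Total value 51 ≥ cost 35, so it is built.
Rancher 1: others sum to 48; max(0, 35 - 48) = 0.
Rancher 2: others sum to 24; max(0, 35 - 24) = 11.
Rancher 3: others sum to 30; max(0, 35 - 30) = 5.
Total collected = 0 + 11 + 5 = 16.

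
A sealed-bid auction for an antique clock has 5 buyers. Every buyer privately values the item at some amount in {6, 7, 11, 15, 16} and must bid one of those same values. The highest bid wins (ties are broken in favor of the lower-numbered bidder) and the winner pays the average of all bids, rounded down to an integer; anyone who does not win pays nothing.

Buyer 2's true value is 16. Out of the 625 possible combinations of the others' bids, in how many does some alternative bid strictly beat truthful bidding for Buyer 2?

101

Others bid (6, 6, 6, 6): truth gives 8; bid 7 gives 10 > 8. Violating.
Others bid (6, 6, 6, 7): truth gives 8; bid 7 gives 10 > 8. Violating.
Others bid (6, 6, 6, 11): truth gives 7; bid 11 gives 8 > 7. Violating.
Others bid (6, 6, 7, 6): truth gives 8; bid 7 gives 10 > 8. Violating.
Others bid (6, 6, 6, 15): truth gives 7; no alternative beats it.
Others bid (6, 6, 6, 16): truth gives 6; no alternative beats it.
(Checking all 625 profiles: 101 have a profitable deviation, 524 do not.)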